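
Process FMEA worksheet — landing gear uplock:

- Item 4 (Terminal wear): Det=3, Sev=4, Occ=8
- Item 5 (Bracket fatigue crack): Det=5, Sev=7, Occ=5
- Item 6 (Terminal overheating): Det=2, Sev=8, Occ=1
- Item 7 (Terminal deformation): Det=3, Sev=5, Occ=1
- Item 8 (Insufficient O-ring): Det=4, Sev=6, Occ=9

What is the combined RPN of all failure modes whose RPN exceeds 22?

487

RPN = Severity × Occurrence × Detection:
  Item 4: 4 × 8 × 3 = 96
  Item 5: 7 × 5 × 5 = 175
  Item 6: 8 × 1 × 2 = 16
  Item 7: 5 × 1 × 3 = 15
  Item 8: 6 × 9 × 4 = 216
RPN > 22: Item 4 (96), Item 5 (175), Item 8 (216).
Sum: 96 + 175 + 216 = 487.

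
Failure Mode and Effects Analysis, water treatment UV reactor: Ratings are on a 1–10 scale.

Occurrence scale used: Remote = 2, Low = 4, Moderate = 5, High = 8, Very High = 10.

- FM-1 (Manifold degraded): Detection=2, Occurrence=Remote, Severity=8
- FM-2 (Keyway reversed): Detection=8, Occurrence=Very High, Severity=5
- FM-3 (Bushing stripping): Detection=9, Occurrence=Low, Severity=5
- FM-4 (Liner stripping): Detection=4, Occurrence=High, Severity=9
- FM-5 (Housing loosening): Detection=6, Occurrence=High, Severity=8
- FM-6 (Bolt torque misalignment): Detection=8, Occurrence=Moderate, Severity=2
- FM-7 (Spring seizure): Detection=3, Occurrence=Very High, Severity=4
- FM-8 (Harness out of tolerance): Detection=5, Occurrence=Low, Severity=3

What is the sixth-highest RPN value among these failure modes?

80

RPN = Severity × Occurrence × Detection:
  FM-1: 8 × 2 × 2 = 32
  FM-2: 5 × 10 × 8 = 400
  FM-3: 5 × 4 × 9 = 180
  FM-4: 9 × 8 × 4 = 288
  FM-5: 8 × 8 × 6 = 384
  FM-6: 2 × 5 × 8 = 80
  FM-7: 4 × 10 × 3 = 120
  FM-8: 3 × 4 × 5 = 60
Sorted descending: 400, 384, 288, 180, 120, 80, 60, 32.
The sixth-highest RPN is 80 (FM-6).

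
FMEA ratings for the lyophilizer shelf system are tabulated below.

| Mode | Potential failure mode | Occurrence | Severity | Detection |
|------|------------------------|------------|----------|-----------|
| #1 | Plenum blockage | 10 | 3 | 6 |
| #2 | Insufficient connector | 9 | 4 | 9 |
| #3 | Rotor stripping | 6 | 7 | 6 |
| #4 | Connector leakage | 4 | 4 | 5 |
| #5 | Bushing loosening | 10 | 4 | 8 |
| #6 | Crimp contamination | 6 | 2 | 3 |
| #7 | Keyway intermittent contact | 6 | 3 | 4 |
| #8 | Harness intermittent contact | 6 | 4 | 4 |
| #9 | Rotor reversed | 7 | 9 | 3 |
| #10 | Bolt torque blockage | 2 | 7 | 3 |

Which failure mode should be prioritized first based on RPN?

#2

RPN = Severity × Occurrence × Detection:
  #1: 3 × 10 × 6 = 180
  #2: 4 × 9 × 9 = 324
  #3: 7 × 6 × 6 = 252
  #4: 4 × 4 × 5 = 80
  #5: 4 × 10 × 8 = 320
  #6: 2 × 6 × 3 = 36
  #7: 3 × 6 × 4 = 72
  #8: 4 × 6 × 4 = 96
  #9: 9 × 7 × 3 = 189
  #10: 7 × 2 × 3 = 42
Highest RPN is 324 → #2.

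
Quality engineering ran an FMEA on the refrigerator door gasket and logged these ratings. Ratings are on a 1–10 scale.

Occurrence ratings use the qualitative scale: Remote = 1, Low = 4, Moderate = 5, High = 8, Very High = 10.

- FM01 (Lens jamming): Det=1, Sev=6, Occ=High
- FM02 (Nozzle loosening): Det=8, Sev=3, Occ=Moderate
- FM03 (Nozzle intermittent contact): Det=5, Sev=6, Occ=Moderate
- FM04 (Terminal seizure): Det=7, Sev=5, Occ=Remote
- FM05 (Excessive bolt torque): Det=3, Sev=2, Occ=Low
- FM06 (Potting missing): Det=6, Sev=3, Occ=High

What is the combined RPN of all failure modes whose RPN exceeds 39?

462

RPN = Severity × Occurrence × Detection:
  FM01: 6 × 8 × 1 = 48
  FM02: 3 × 5 × 8 = 120
  FM03: 6 × 5 × 5 = 150
  FM04: 5 × 1 × 7 = 35
  FM05: 2 × 4 × 3 = 24
  FM06: 3 × 8 × 6 = 144
RPN > 39: FM01 (48), FM02 (120), FM03 (150), FM06 (144).
Sum: 48 + 120 + 150 + 144 = 462.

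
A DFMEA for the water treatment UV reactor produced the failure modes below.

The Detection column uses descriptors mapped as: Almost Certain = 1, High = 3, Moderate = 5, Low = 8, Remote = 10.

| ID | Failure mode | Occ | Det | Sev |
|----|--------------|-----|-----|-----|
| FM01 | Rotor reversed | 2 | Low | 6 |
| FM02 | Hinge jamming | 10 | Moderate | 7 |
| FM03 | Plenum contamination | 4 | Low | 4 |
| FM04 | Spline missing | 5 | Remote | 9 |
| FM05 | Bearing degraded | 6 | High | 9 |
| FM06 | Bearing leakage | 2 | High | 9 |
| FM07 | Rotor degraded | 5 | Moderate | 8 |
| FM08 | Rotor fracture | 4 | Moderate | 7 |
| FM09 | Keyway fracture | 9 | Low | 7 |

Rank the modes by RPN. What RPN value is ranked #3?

RPN = Severity × Occurrence × Detection:
  FM01: 6 × 2 × 8 = 96
  FM02: 7 × 10 × 5 = 350
  FM03: 4 × 4 × 8 = 128
  FM04: 9 × 5 × 10 = 450
  FM05: 9 × 6 × 3 = 162
  FM06: 9 × 2 × 3 = 54
  FM07: 8 × 5 × 5 = 200
  FM08: 7 × 4 × 5 = 140
  FM09: 7 × 9 × 8 = 504
Sorted descending: 504, 450, 350, 200, 162, 140, 128, 96, 54.
The third-highest RPN is 350 (FM02).

350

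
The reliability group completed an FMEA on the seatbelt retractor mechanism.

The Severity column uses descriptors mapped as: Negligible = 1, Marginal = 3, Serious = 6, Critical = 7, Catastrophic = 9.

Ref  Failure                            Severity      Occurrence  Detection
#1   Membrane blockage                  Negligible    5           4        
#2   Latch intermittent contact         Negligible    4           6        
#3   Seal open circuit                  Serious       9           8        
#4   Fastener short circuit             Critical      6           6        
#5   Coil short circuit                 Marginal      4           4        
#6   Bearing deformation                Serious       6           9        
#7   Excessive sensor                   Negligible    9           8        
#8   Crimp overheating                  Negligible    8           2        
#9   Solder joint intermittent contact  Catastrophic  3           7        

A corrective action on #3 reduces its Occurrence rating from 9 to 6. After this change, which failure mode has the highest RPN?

#6

RPN = Severity × Occurrence × Detection:
  #1: 1 × 5 × 4 = 20
  #2: 1 × 4 × 6 = 24
  #3: 6 × 9 × 8 = 432
  #4: 7 × 6 × 6 = 252
  #5: 3 × 4 × 4 = 48
  #6: 6 × 6 × 9 = 324
  #7: 1 × 9 × 8 = 72
  #8: 1 × 8 × 2 = 16
  #9: 9 × 3 × 7 = 189
After action: #3 → 6 × 6 × 8 = 288.
Revised RPNs: #6=324, #3=288, #4=252, #9=189, #7=72, #5=48, #2=24, #1=20, #8=16.
Highest is now #6 (324).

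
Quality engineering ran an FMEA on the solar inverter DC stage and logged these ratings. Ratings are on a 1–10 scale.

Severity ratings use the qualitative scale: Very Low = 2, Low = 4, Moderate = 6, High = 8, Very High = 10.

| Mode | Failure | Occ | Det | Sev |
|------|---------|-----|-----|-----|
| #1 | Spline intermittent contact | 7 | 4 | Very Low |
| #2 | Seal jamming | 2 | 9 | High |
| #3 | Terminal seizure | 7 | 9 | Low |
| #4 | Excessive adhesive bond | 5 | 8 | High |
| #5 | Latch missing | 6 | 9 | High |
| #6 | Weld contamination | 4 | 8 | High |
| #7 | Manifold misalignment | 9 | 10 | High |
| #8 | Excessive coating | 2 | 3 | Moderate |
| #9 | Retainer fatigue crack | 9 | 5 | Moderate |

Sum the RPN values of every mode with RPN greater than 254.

1998

RPN = Severity × Occurrence × Detection:
  #1: 2 × 7 × 4 = 56
  #2: 8 × 2 × 9 = 144
  #3: 4 × 7 × 9 = 252
  #4: 8 × 5 × 8 = 320
  #5: 8 × 6 × 9 = 432
  #6: 8 × 4 × 8 = 256
  #7: 8 × 9 × 10 = 720
  #8: 6 × 2 × 3 = 36
  #9: 6 × 9 × 5 = 270
RPN > 254: #4 (320), #5 (432), #6 (256), #7 (720), #9 (270).
Sum: 320 + 432 + 256 + 720 + 270 = 1998.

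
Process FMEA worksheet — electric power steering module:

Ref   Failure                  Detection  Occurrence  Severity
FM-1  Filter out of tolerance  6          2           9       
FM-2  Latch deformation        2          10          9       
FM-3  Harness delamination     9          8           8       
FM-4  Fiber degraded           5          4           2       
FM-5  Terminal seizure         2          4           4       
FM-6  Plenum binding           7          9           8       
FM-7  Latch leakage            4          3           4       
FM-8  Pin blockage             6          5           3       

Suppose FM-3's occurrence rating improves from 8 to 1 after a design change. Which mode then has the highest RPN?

RPN = Severity × Occurrence × Detection:
  FM-1: 9 × 2 × 6 = 108
  FM-2: 9 × 10 × 2 = 180
  FM-3: 8 × 8 × 9 = 576
  FM-4: 2 × 4 × 5 = 40
  FM-5: 4 × 4 × 2 = 32
  FM-6: 8 × 9 × 7 = 504
  FM-7: 4 × 3 × 4 = 48
  FM-8: 3 × 5 × 6 = 90
After action: FM-3 → 8 × 1 × 9 = 72.
Revised RPNs: FM-6=504, FM-2=180, FM-1=108, FM-8=90, FM-3=72, FM-7=48, FM-4=40, FM-5=32.
Highest is now FM-6 (504).

FM-6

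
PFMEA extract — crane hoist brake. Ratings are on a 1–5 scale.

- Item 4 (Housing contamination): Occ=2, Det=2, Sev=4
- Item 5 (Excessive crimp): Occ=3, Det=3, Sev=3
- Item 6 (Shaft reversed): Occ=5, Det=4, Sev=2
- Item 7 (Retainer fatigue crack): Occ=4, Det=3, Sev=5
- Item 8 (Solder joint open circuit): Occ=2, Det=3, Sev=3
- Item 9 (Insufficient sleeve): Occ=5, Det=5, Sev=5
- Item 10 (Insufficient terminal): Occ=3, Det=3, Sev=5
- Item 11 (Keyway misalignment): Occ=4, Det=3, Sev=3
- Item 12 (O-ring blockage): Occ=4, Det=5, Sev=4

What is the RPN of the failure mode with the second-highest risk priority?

RPN = Severity × Occurrence × Detection:
  Item 4: 4 × 2 × 2 = 16
  Item 5: 3 × 3 × 3 = 27
  Item 6: 2 × 5 × 4 = 40
  Item 7: 5 × 4 × 3 = 60
  Item 8: 3 × 2 × 3 = 18
  Item 9: 5 × 5 × 5 = 125
  Item 10: 5 × 3 × 3 = 45
  Item 11: 3 × 4 × 3 = 36
  Item 12: 4 × 4 × 5 = 80
Sorted descending: 125, 80, 60, 45, 40, 36, 27, 18, 16.
The second-highest RPN is 80 (Item 12).

80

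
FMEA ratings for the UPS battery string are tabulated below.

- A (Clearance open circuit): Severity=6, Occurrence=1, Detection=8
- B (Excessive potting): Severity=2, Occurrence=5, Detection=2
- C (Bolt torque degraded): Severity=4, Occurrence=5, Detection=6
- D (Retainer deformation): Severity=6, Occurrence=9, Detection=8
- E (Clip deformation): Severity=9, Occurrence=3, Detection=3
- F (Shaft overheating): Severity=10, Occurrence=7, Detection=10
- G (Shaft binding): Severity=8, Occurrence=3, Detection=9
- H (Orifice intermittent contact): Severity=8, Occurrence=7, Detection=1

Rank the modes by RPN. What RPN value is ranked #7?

RPN = Severity × Occurrence × Detection:
  A: 6 × 1 × 8 = 48
  B: 2 × 5 × 2 = 20
  C: 4 × 5 × 6 = 120
  D: 6 × 9 × 8 = 432
  E: 9 × 3 × 3 = 81
  F: 10 × 7 × 10 = 700
  G: 8 × 3 × 9 = 216
  H: 8 × 7 × 1 = 56
Sorted descending: 700, 432, 216, 120, 81, 56, 48, 20.
The seventh-highest RPN is 48 (A).

48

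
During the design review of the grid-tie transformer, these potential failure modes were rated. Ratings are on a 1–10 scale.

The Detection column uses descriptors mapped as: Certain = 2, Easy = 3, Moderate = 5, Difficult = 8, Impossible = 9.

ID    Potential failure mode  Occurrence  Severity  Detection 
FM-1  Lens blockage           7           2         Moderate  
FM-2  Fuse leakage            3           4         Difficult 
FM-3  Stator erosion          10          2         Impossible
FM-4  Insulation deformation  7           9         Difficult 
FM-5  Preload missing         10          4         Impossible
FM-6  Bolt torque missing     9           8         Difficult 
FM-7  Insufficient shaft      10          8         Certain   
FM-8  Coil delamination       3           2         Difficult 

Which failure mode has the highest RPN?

FM-6

RPN = Severity × Occurrence × Detection:
  FM-1: 2 × 7 × 5 = 70
  FM-2: 4 × 3 × 8 = 96
  FM-3: 2 × 10 × 9 = 180
  FM-4: 9 × 7 × 8 = 504
  FM-5: 4 × 10 × 9 = 360
  FM-6: 8 × 9 × 8 = 576
  FM-7: 8 × 10 × 2 = 160
  FM-8: 2 × 3 × 8 = 48
Highest RPN is 576 → FM-6.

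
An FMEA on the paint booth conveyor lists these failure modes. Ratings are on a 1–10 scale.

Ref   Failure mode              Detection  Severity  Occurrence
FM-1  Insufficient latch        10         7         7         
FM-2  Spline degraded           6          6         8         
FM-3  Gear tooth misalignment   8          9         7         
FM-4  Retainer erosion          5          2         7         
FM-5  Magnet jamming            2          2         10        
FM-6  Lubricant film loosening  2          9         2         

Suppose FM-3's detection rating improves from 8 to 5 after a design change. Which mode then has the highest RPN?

RPN = Severity × Occurrence × Detection:
  FM-1: 7 × 7 × 10 = 490
  FM-2: 6 × 8 × 6 = 288
  FM-3: 9 × 7 × 8 = 504
  FM-4: 2 × 7 × 5 = 70
  FM-5: 2 × 10 × 2 = 40
  FM-6: 9 × 2 × 2 = 36
After action: FM-3 → 9 × 7 × 5 = 315.
Revised RPNs: FM-1=490, FM-3=315, FM-2=288, FM-4=70, FM-5=40, FM-6=36.
Highest is now FM-1 (490).

FM-1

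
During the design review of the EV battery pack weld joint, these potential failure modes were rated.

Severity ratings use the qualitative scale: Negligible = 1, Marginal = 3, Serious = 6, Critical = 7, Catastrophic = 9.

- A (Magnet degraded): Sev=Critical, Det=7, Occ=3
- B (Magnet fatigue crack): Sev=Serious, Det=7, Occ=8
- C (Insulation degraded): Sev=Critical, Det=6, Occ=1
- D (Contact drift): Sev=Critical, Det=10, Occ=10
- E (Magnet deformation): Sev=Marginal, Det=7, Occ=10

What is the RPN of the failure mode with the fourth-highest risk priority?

RPN = Severity × Occurrence × Detection:
  A: 7 × 3 × 7 = 147
  B: 6 × 8 × 7 = 336
  C: 7 × 1 × 6 = 42
  D: 7 × 10 × 10 = 700
  E: 3 × 10 × 7 = 210
Sorted descending: 700, 336, 210, 147, 42.
The fourth-highest RPN is 147 (A).

147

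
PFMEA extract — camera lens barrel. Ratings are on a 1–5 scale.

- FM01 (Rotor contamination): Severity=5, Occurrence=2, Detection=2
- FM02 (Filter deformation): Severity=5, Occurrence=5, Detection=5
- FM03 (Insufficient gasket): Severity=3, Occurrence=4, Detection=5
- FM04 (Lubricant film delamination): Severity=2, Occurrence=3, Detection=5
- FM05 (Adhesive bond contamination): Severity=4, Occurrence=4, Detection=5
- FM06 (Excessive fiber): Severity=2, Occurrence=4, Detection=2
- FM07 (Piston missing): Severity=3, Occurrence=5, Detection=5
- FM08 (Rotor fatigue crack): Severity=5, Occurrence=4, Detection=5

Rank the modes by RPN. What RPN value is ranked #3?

80

RPN = Severity × Occurrence × Detection:
  FM01: 5 × 2 × 2 = 20
  FM02: 5 × 5 × 5 = 125
  FM03: 3 × 4 × 5 = 60
  FM04: 2 × 3 × 5 = 30
  FM05: 4 × 4 × 5 = 80
  FM06: 2 × 4 × 2 = 16
  FM07: 3 × 5 × 5 = 75
  FM08: 5 × 4 × 5 = 100
Sorted descending: 125, 100, 80, 75, 60, 30, 20, 16.
The third-highest RPN is 80 (FM05).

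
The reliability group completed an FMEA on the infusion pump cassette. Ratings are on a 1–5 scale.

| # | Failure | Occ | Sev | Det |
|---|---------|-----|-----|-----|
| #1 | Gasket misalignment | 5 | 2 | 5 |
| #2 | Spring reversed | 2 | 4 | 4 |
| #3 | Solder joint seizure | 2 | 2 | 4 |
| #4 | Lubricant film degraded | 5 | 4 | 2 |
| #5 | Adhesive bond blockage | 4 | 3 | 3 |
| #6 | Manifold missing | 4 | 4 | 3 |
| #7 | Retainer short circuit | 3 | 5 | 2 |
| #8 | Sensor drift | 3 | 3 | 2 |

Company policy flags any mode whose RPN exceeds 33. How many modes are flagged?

4

RPN = Severity × Occurrence × Detection:
  #1: 2 × 5 × 5 = 50
  #2: 4 × 2 × 4 = 32
  #3: 2 × 2 × 4 = 16
  #4: 4 × 5 × 2 = 40
  #5: 3 × 4 × 3 = 36
  #6: 4 × 4 × 3 = 48
  #7: 5 × 3 × 2 = 30
  #8: 3 × 3 × 2 = 18
Modes with RPN > 33: #1 (50), #4 (40), #5 (36), #6 (48) → 4.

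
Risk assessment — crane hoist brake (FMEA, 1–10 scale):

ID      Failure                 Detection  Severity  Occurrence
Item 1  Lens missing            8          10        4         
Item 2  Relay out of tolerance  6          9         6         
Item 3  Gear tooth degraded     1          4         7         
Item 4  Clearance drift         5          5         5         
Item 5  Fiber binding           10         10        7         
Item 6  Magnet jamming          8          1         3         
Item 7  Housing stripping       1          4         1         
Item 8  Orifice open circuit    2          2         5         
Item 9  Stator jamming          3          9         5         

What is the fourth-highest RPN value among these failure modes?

RPN = Severity × Occurrence × Detection:
  Item 1: 10 × 4 × 8 = 320
  Item 2: 9 × 6 × 6 = 324
  Item 3: 4 × 7 × 1 = 28
  Item 4: 5 × 5 × 5 = 125
  Item 5: 10 × 7 × 10 = 700
  Item 6: 1 × 3 × 8 = 24
  Item 7: 4 × 1 × 1 = 4
  Item 8: 2 × 5 × 2 = 20
  Item 9: 9 × 5 × 3 = 135
Sorted descending: 700, 324, 320, 135, 125, 28, 24, 20, 4.
The fourth-highest RPN is 135 (Item 9).

135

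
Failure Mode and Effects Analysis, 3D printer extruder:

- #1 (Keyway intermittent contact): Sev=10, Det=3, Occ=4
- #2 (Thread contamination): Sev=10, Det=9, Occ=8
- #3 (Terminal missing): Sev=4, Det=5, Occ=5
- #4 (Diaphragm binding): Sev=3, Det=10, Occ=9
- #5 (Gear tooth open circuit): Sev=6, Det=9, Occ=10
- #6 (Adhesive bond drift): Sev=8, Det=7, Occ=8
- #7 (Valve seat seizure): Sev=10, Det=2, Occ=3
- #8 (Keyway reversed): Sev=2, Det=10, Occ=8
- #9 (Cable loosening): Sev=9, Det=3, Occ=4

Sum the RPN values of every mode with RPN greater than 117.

2258

RPN = Severity × Occurrence × Detection:
  #1: 10 × 4 × 3 = 120
  #2: 10 × 8 × 9 = 720
  #3: 4 × 5 × 5 = 100
  #4: 3 × 9 × 10 = 270
  #5: 6 × 10 × 9 = 540
  #6: 8 × 8 × 7 = 448
  #7: 10 × 3 × 2 = 60
  #8: 2 × 8 × 10 = 160
  #9: 9 × 4 × 3 = 108
RPN > 117: #1 (120), #2 (720), #4 (270), #5 (540), #6 (448), #8 (160).
Sum: 120 + 720 + 270 + 540 + 448 + 160 = 2258.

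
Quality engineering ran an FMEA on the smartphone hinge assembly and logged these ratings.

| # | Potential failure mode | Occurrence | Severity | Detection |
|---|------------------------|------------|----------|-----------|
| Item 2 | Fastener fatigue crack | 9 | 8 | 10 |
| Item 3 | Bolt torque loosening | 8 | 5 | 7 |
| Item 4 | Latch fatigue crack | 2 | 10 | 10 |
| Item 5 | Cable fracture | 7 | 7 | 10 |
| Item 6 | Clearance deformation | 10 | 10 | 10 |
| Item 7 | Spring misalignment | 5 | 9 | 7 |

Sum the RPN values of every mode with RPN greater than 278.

RPN = Severity × Occurrence × Detection:
  Item 2: 8 × 9 × 10 = 720
  Item 3: 5 × 8 × 7 = 280
  Item 4: 10 × 2 × 10 = 200
  Item 5: 7 × 7 × 10 = 490
  Item 6: 10 × 10 × 10 = 1000
  Item 7: 9 × 5 × 7 = 315
RPN > 278: Item 2 (720), Item 3 (280), Item 5 (490), Item 6 (1000), Item 7 (315).
Sum: 720 + 280 + 490 + 1000 + 315 = 2805.

2805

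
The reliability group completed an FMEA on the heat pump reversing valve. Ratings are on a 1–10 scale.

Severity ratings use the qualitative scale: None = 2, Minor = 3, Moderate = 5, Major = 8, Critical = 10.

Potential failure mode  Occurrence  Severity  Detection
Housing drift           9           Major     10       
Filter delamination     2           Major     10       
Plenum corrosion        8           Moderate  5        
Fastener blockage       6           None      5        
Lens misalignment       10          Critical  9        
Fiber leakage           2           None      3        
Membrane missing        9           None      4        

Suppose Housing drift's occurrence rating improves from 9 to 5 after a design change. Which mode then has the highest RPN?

RPN = Severity × Occurrence × Detection:
  Housing drift: 8 × 9 × 10 = 720
  Filter delamination: 8 × 2 × 10 = 160
  Plenum corrosion: 5 × 8 × 5 = 200
  Fastener blockage: 2 × 6 × 5 = 60
  Lens misalignment: 10 × 10 × 9 = 900
  Fiber leakage: 2 × 2 × 3 = 12
  Membrane missing: 2 × 9 × 4 = 72
After action: Housing drift → 8 × 5 × 10 = 400.
Revised RPNs: Lens misalignment=900, Housing drift=400, Plenum corrosion=200, Filter delamination=160, Membrane missing=72, Fastener blockage=60, Fiber leakage=12.
Highest is now Lens misalignment (900).

Lens misalignment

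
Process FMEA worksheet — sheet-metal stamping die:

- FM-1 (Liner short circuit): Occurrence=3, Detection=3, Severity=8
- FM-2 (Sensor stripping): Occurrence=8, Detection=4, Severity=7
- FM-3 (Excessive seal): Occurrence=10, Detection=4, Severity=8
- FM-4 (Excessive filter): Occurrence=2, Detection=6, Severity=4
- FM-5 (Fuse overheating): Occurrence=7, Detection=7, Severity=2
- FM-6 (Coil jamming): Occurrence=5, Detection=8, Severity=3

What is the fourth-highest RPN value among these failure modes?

RPN = Severity × Occurrence × Detection:
  FM-1: 8 × 3 × 3 = 72
  FM-2: 7 × 8 × 4 = 224
  FM-3: 8 × 10 × 4 = 320
  FM-4: 4 × 2 × 6 = 48
  FM-5: 2 × 7 × 7 = 98
  FM-6: 3 × 5 × 8 = 120
Sorted descending: 320, 224, 120, 98, 72, 48.
The fourth-highest RPN is 98 (FM-5).

98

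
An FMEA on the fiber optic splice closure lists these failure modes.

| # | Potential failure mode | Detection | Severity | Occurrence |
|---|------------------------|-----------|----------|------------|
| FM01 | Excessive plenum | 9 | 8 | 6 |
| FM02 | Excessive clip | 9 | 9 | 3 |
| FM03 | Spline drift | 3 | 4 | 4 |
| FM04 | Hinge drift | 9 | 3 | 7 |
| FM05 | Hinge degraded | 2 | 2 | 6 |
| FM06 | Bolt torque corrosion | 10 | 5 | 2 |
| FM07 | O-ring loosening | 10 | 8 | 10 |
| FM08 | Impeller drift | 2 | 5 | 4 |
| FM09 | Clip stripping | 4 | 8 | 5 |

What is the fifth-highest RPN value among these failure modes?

RPN = Severity × Occurrence × Detection:
  FM01: 8 × 6 × 9 = 432
  FM02: 9 × 3 × 9 = 243
  FM03: 4 × 4 × 3 = 48
  FM04: 3 × 7 × 9 = 189
  FM05: 2 × 6 × 2 = 24
  FM06: 5 × 2 × 10 = 100
  FM07: 8 × 10 × 10 = 800
  FM08: 5 × 4 × 2 = 40
  FM09: 8 × 5 × 4 = 160
Sorted descending: 800, 432, 243, 189, 160, 100, 48, 40, 24.
The fifth-highest RPN is 160 (FM09).

160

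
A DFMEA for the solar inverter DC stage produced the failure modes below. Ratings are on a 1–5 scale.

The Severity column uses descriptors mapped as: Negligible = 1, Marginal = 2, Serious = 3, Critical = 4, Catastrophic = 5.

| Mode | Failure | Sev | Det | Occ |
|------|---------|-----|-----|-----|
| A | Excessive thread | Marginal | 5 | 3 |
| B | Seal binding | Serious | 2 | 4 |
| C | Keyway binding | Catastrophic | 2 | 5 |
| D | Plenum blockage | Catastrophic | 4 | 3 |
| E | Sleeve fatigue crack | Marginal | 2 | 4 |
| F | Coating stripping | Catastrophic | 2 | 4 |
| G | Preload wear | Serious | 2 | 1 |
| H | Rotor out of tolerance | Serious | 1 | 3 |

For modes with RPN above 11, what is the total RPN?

220

RPN = Severity × Occurrence × Detection:
  A: 2 × 3 × 5 = 30
  B: 3 × 4 × 2 = 24
  C: 5 × 5 × 2 = 50
  D: 5 × 3 × 4 = 60
  E: 2 × 4 × 2 = 16
  F: 5 × 4 × 2 = 40
  G: 3 × 1 × 2 = 6
  H: 3 × 3 × 1 = 9
RPN > 11: A (30), B (24), C (50), D (60), E (16), F (40).
Sum: 30 + 24 + 50 + 60 + 16 + 40 = 220.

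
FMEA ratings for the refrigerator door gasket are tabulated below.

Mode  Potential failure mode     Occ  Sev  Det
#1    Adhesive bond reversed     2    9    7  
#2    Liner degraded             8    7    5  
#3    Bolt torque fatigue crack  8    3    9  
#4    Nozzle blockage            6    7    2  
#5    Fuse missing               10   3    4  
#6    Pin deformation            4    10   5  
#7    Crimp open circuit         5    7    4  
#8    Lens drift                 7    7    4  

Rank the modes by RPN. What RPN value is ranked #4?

196

RPN = Severity × Occurrence × Detection:
  #1: 9 × 2 × 7 = 126
  #2: 7 × 8 × 5 = 280
  #3: 3 × 8 × 9 = 216
  #4: 7 × 6 × 2 = 84
  #5: 3 × 10 × 4 = 120
  #6: 10 × 4 × 5 = 200
  #7: 7 × 5 × 4 = 140
  #8: 7 × 7 × 4 = 196
Sorted descending: 280, 216, 200, 196, 140, 126, 120, 84.
The fourth-highest RPN is 196 (#8).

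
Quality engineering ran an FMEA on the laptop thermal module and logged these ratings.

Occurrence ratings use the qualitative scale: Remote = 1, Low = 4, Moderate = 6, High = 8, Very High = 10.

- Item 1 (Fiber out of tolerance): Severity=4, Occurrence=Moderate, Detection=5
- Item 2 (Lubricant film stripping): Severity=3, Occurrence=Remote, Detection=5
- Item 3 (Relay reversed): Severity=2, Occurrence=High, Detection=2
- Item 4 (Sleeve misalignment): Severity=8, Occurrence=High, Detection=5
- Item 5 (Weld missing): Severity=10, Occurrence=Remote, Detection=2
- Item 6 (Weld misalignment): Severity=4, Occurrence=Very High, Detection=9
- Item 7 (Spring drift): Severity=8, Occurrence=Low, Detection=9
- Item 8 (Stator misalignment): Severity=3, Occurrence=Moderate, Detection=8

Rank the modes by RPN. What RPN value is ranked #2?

320

RPN = Severity × Occurrence × Detection:
  Item 1: 4 × 6 × 5 = 120
  Item 2: 3 × 1 × 5 = 15
  Item 3: 2 × 8 × 2 = 32
  Item 4: 8 × 8 × 5 = 320
  Item 5: 10 × 1 × 2 = 20
  Item 6: 4 × 10 × 9 = 360
  Item 7: 8 × 4 × 9 = 288
  Item 8: 3 × 6 × 8 = 144
Sorted descending: 360, 320, 288, 144, 120, 32, 20, 15.
The second-highest RPN is 320 (Item 4).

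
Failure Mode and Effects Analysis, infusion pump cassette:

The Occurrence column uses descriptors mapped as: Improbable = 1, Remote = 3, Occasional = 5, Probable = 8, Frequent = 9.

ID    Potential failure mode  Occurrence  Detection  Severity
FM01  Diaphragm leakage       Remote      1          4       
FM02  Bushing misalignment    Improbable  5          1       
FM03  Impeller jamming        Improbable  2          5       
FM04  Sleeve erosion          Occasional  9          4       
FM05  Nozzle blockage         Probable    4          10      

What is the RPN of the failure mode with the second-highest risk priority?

180

RPN = Severity × Occurrence × Detection:
  FM01: 4 × 3 × 1 = 12
  FM02: 1 × 1 × 5 = 5
  FM03: 5 × 1 × 2 = 10
  FM04: 4 × 5 × 9 = 180
  FM05: 10 × 8 × 4 = 320
Sorted descending: 320, 180, 12, 10, 5.
The second-highest RPN is 180 (FM04).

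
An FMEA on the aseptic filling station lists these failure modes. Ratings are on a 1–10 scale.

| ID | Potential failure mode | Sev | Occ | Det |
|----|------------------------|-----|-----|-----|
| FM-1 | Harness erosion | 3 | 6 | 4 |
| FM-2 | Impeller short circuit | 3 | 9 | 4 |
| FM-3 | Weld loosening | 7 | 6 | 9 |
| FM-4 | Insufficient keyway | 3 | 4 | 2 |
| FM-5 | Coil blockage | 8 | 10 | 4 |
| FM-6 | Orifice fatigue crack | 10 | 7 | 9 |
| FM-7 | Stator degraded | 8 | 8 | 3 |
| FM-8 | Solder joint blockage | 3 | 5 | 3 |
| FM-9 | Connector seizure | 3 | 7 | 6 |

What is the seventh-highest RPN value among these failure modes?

RPN = Severity × Occurrence × Detection:
  FM-1: 3 × 6 × 4 = 72
  FM-2: 3 × 9 × 4 = 108
  FM-3: 7 × 6 × 9 = 378
  FM-4: 3 × 4 × 2 = 24
  FM-5: 8 × 10 × 4 = 320
  FM-6: 10 × 7 × 9 = 630
  FM-7: 8 × 8 × 3 = 192
  FM-8: 3 × 5 × 3 = 45
  FM-9: 3 × 7 × 6 = 126
Sorted descending: 630, 378, 320, 192, 126, 108, 72, 45, 24.
The seventh-highest RPN is 72 (FM-1).

72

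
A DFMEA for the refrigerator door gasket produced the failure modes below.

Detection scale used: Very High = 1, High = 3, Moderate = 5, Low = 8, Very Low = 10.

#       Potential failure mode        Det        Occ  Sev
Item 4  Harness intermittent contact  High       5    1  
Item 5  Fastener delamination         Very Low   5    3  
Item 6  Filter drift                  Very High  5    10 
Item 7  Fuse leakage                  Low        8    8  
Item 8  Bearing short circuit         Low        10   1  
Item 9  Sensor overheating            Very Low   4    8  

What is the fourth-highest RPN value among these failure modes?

80

RPN = Severity × Occurrence × Detection:
  Item 4: 1 × 5 × 3 = 15
  Item 5: 3 × 5 × 10 = 150
  Item 6: 10 × 5 × 1 = 50
  Item 7: 8 × 8 × 8 = 512
  Item 8: 1 × 10 × 8 = 80
  Item 9: 8 × 4 × 10 = 320
Sorted descending: 512, 320, 150, 80, 50, 15.
The fourth-highest RPN is 80 (Item 8).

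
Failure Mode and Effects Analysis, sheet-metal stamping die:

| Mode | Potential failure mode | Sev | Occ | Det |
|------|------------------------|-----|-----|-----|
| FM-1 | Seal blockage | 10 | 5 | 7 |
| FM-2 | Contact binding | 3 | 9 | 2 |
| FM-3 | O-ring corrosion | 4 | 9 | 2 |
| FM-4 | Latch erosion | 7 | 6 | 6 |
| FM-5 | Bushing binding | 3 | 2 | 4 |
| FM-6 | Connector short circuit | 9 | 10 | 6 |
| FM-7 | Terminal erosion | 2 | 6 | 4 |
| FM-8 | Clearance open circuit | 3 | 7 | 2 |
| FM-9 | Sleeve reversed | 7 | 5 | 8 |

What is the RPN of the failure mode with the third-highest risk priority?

RPN = Severity × Occurrence × Detection:
  FM-1: 10 × 5 × 7 = 350
  FM-2: 3 × 9 × 2 = 54
  FM-3: 4 × 9 × 2 = 72
  FM-4: 7 × 6 × 6 = 252
  FM-5: 3 × 2 × 4 = 24
  FM-6: 9 × 10 × 6 = 540
  FM-7: 2 × 6 × 4 = 48
  FM-8: 3 × 7 × 2 = 42
  FM-9: 7 × 5 × 8 = 280
Sorted descending: 540, 350, 280, 252, 72, 54, 48, 42, 24.
The third-highest RPN is 280 (FM-9).

280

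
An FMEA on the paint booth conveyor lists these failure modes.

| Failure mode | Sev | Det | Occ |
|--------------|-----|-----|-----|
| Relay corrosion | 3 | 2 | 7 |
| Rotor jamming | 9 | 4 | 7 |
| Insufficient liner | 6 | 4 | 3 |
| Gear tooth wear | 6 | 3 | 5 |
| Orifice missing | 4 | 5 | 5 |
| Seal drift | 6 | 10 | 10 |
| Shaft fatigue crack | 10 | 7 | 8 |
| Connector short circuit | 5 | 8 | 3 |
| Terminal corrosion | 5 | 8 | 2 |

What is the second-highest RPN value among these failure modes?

RPN = Severity × Occurrence × Detection:
  Relay corrosion: 3 × 7 × 2 = 42
  Rotor jamming: 9 × 7 × 4 = 252
  Insufficient liner: 6 × 3 × 4 = 72
  Gear tooth wear: 6 × 5 × 3 = 90
  Orifice missing: 4 × 5 × 5 = 100
  Seal drift: 6 × 10 × 10 = 600
  Shaft fatigue crack: 10 × 8 × 7 = 560
  Connector short circuit: 5 × 3 × 8 = 120
  Terminal corrosion: 5 × 2 × 8 = 80
Sorted descending: 600, 560, 252, 120, 100, 90, 80, 72, 42.
The second-highest RPN is 560 (Shaft fatigue crack).

560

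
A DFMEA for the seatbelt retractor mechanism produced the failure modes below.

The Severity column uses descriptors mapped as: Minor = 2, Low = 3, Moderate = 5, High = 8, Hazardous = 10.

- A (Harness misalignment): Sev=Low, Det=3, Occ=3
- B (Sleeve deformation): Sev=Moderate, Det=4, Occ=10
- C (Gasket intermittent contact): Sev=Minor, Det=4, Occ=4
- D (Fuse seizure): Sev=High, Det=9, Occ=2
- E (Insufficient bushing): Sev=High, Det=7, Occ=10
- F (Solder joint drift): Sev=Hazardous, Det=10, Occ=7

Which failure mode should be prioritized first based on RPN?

F

RPN = Severity × Occurrence × Detection:
  A: 3 × 3 × 3 = 27
  B: 5 × 10 × 4 = 200
  C: 2 × 4 × 4 = 32
  D: 8 × 2 × 9 = 144
  E: 8 × 10 × 7 = 560
  F: 10 × 7 × 10 = 700
Highest RPN is 700 → F.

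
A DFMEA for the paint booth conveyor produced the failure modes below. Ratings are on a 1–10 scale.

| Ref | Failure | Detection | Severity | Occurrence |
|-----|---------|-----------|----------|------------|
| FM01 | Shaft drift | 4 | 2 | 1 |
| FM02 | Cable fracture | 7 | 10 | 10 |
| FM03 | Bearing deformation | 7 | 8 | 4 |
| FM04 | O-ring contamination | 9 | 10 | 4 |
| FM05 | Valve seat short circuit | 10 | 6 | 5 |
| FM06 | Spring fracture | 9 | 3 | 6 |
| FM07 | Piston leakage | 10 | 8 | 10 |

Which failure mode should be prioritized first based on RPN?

FM07

RPN = Severity × Occurrence × Detection:
  FM01: 2 × 1 × 4 = 8
  FM02: 10 × 10 × 7 = 700
  FM03: 8 × 4 × 7 = 224
  FM04: 10 × 4 × 9 = 360
  FM05: 6 × 5 × 10 = 300
  FM06: 3 × 6 × 9 = 162
  FM07: 8 × 10 × 10 = 800
Highest RPN is 800 → FM07.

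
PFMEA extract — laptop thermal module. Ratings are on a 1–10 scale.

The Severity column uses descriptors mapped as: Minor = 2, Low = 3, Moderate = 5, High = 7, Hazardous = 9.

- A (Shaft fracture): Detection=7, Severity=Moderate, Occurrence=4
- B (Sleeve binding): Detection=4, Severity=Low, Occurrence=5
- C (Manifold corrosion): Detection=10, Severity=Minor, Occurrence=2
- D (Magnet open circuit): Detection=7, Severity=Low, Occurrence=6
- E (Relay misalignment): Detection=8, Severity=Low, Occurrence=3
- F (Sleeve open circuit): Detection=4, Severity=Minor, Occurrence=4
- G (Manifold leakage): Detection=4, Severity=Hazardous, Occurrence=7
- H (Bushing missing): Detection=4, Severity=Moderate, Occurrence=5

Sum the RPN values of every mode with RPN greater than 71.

690

RPN = Severity × Occurrence × Detection:
  A: 5 × 4 × 7 = 140
  B: 3 × 5 × 4 = 60
  C: 2 × 2 × 10 = 40
  D: 3 × 6 × 7 = 126
  E: 3 × 3 × 8 = 72
  F: 2 × 4 × 4 = 32
  G: 9 × 7 × 4 = 252
  H: 5 × 5 × 4 = 100
RPN > 71: A (140), D (126), E (72), G (252), H (100).
Sum: 140 + 126 + 72 + 252 + 100 = 690.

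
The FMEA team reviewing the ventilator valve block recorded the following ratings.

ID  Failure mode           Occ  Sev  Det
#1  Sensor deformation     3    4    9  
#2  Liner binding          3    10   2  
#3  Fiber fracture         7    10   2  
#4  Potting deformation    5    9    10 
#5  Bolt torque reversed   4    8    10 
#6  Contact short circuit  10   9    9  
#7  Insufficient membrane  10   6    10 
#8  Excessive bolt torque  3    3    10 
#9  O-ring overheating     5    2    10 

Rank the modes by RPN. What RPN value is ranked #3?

RPN = Severity × Occurrence × Detection:
  #1: 4 × 3 × 9 = 108
  #2: 10 × 3 × 2 = 60
  #3: 10 × 7 × 2 = 140
  #4: 9 × 5 × 10 = 450
  #5: 8 × 4 × 10 = 320
  #6: 9 × 10 × 9 = 810
  #7: 6 × 10 × 10 = 600
  #8: 3 × 3 × 10 = 90
  #9: 2 × 5 × 10 = 100
Sorted descending: 810, 600, 450, 320, 140, 108, 100, 90, 60.
The third-highest RPN is 450 (#4).

450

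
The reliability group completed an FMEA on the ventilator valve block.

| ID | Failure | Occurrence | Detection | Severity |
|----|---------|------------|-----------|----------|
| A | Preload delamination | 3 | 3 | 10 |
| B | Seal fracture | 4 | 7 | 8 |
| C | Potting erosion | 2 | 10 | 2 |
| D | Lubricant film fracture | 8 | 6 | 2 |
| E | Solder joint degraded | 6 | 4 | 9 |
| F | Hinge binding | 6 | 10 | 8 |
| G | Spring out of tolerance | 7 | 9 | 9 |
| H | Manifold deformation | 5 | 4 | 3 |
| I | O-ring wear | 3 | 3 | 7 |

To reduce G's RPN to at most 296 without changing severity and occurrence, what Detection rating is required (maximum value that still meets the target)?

4

G: S=9, O=7, D=9 → current RPN = 567.
Fixed product = 63. Need 63 × D ≤ 296, so D ≤ 296/63 = 4.70.
Maximum integer Detection rating = 4 (gives RPN 252; D=5 would give 315 > 296).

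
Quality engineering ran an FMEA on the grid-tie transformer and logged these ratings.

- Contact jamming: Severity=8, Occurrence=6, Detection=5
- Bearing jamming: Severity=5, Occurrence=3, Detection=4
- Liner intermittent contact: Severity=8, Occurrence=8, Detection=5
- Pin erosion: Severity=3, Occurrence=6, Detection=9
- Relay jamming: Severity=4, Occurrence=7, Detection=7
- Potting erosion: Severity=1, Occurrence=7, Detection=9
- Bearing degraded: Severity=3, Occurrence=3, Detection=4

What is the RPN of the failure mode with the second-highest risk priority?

240

RPN = Severity × Occurrence × Detection:
  Contact jamming: 8 × 6 × 5 = 240
  Bearing jamming: 5 × 3 × 4 = 60
  Liner intermittent contact: 8 × 8 × 5 = 320
  Pin erosion: 3 × 6 × 9 = 162
  Relay jamming: 4 × 7 × 7 = 196
  Potting erosion: 1 × 7 × 9 = 63
  Bearing degraded: 3 × 3 × 4 = 36
Sorted descending: 320, 240, 196, 162, 63, 60, 36.
The second-highest RPN is 240 (Contact jamming).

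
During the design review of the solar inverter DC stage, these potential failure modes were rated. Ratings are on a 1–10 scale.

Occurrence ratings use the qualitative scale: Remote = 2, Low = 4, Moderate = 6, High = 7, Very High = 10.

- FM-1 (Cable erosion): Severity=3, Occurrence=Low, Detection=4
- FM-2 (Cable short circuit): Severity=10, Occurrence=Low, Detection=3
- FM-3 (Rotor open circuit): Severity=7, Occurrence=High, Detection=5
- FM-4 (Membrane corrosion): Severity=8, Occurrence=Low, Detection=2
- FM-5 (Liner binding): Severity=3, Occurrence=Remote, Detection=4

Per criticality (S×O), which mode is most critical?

Criticality = Severity × Occurrence:
  FM-1: 3 × 4 = 12
  FM-2: 10 × 4 = 40
  FM-3: 7 × 7 = 49
  FM-4: 8 × 4 = 32
  FM-5: 3 × 2 = 6
Highest criticality is 49 → FM-3.

FM-3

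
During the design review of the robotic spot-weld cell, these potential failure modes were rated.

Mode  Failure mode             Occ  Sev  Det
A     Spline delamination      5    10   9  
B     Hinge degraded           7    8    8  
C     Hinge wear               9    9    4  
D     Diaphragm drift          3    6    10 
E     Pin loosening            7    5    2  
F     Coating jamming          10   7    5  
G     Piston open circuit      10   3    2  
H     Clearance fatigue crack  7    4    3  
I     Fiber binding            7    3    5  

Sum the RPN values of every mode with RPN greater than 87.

RPN = Severity × Occurrence × Detection:
  A: 10 × 5 × 9 = 450
  B: 8 × 7 × 8 = 448
  C: 9 × 9 × 4 = 324
  D: 6 × 3 × 10 = 180
  E: 5 × 7 × 2 = 70
  F: 7 × 10 × 5 = 350
  G: 3 × 10 × 2 = 60
  H: 4 × 7 × 3 = 84
  I: 3 × 7 × 5 = 105
RPN > 87: A (450), B (448), C (324), D (180), F (350), I (105).
Sum: 450 + 448 + 324 + 180 + 350 + 105 = 1857.

1857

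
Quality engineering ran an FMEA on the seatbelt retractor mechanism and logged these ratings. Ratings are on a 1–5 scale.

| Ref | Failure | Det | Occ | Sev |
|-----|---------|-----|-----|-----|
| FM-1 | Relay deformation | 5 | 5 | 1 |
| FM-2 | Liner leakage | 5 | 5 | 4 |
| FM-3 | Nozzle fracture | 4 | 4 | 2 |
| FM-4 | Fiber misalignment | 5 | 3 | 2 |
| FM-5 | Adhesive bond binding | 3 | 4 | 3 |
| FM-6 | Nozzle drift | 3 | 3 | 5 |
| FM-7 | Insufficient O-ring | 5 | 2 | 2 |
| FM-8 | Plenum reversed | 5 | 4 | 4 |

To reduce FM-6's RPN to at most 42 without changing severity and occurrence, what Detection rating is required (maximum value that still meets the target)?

FM-6: S=5, O=3, D=3 → current RPN = 45.
Fixed product = 15. Need 15 × D ≤ 42, so D ≤ 42/15 = 2.80.
Maximum integer Detection rating = 2 (gives RPN 30; D=3 would give 45 > 42).

2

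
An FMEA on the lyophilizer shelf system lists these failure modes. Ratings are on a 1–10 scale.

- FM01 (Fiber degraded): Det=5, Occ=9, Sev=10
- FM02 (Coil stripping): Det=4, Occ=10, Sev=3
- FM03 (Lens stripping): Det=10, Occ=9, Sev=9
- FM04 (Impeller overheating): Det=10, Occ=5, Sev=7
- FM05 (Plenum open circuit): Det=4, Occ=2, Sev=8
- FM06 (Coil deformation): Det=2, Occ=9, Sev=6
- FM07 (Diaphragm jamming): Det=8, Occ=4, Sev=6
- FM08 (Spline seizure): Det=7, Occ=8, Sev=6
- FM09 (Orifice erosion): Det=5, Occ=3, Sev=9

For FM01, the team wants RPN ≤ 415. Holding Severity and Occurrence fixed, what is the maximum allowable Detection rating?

4

FM01: S=10, O=9, D=5 → current RPN = 450.
Fixed product = 90. Need 90 × D ≤ 415, so D ≤ 415/90 = 4.61.
Maximum integer Detection rating = 4 (gives RPN 360; D=5 would give 450 > 415).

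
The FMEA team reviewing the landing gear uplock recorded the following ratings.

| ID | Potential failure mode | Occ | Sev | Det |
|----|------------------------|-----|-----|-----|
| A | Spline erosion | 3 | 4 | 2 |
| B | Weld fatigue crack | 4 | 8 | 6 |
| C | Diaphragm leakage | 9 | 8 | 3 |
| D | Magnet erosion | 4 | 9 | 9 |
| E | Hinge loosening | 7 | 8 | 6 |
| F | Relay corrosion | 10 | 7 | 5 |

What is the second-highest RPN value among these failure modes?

RPN = Severity × Occurrence × Detection:
  A: 4 × 3 × 2 = 24
  B: 8 × 4 × 6 = 192
  C: 8 × 9 × 3 = 216
  D: 9 × 4 × 9 = 324
  E: 8 × 7 × 6 = 336
  F: 7 × 10 × 5 = 350
Sorted descending: 350, 336, 324, 216, 192, 24.
The second-highest RPN is 336 (E).

336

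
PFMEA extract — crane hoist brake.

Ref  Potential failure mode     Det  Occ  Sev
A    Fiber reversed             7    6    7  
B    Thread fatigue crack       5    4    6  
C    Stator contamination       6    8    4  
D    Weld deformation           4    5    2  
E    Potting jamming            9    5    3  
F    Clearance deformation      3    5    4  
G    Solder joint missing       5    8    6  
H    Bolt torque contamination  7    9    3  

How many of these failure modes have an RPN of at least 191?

3

RPN = Severity × Occurrence × Detection:
  A: 7 × 6 × 7 = 294
  B: 6 × 4 × 5 = 120
  C: 4 × 8 × 6 = 192
  D: 2 × 5 × 4 = 40
  E: 3 × 5 × 9 = 135
  F: 4 × 5 × 3 = 60
  G: 6 × 8 × 5 = 240
  H: 3 × 9 × 7 = 189
Modes with RPN ≥ 191: A (294), C (192), G (240) → 3.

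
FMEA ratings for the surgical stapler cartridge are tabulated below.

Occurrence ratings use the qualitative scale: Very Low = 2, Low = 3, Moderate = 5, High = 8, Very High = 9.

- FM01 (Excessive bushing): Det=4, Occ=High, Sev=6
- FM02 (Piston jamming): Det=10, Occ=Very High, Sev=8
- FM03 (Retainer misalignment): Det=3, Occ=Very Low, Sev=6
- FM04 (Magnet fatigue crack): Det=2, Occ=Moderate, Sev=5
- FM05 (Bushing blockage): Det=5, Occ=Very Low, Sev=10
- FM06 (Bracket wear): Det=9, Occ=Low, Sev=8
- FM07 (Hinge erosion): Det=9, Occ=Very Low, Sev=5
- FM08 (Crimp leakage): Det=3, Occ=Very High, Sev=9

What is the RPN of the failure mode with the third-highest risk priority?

216

RPN = Severity × Occurrence × Detection:
  FM01: 6 × 8 × 4 = 192
  FM02: 8 × 9 × 10 = 720
  FM03: 6 × 2 × 3 = 36
  FM04: 5 × 5 × 2 = 50
  FM05: 10 × 2 × 5 = 100
  FM06: 8 × 3 × 9 = 216
  FM07: 5 × 2 × 9 = 90
  FM08: 9 × 9 × 3 = 243
Sorted descending: 720, 243, 216, 192, 100, 90, 50, 36.
The third-highest RPN is 216 (FM06).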